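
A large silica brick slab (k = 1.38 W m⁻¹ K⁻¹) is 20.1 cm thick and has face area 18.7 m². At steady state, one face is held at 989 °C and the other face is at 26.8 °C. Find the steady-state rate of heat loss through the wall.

Q = 124 kW

Q = kA·ΔT/L = 1.38 × 18.7 × |989 °C − 26.8 °C| / 0.201 = 1.24×10^5 W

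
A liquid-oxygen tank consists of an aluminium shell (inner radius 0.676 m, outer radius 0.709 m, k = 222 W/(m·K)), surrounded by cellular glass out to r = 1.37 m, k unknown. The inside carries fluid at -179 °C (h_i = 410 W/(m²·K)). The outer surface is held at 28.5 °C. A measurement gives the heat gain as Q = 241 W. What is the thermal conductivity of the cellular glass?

ΣR = ΔT/Q = |-179 − 28.5|/241 = 0.8610 K/W
Known resistances:
  R_conv,in = 1/(4πr²h) = 1/(4π·0.676²·410) = 4.247×10^-4 K/W
  R_aluminium = (1/0.676 − 1/0.709)/(4πk) = 0.06885/(4π·222) = 2.468×10^-5 K/W
R_cellular glass = ΣR − ΣR_known = 0.8610 − 4.494×10^-4 = 0.8606 K/W
(1/r₁−1/r₂)/(4πk) = 0.8606 ⇒ k = 0.6805/(4π·0.8606) = 0.0629 W/m·K

k = 0.0629 W/m·K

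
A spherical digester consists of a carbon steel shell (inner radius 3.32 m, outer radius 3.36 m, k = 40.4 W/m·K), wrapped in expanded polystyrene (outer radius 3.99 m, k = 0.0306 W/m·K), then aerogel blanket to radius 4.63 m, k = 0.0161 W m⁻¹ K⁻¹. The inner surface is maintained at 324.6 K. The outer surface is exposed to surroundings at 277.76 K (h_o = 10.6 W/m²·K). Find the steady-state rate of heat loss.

Treat each layer as a resistance in series:
  R_carbon steel = (1/3.32 − 1/3.36)/(4πk) = 0.003586/(4π·40.4) = 7.063×10^-6 K/W
  R_expanded polystyrene = (1/3.36 − 1/3.99)/(4πk) = 0.04699/(4π·0.0306) = 0.1222 K/W
  R_aerogel blanket = (1/3.99 − 1/4.63)/(4πk) = 0.03464/(4π·0.0161) = 0.1712 K/W
  R_conv,out = 1/(4πr²h) = 1/(4π·4.63²·10.6) = 3.502×10^-4 K/W
ΣR = 7.063×10^-6 + 0.1222 + 0.1712 + 3.502×10^-4 = 0.2938 K/W
Q = ΔT/ΣR = (324.6 K − 277.76 K)/0.2938 = 159 W

Q = 159 W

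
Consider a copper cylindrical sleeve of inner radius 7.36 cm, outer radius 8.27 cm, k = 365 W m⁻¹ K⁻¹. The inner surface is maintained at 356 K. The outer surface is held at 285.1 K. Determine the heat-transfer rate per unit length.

Q' = 2πk·ΔT/ln(r₂/r₁) = 2π × 365 × 70.9 / ln(0.0827/0.0736) = 1.39×10^6 W/m

Q' = 1390 kW/m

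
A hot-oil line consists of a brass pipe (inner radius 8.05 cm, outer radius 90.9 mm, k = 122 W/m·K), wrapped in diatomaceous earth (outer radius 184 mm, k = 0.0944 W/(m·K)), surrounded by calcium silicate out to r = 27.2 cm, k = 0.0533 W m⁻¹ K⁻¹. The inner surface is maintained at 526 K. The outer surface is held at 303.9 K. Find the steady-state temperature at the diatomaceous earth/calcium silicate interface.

T = 414 K

Treat each layer as a resistance in series:
  R'_brass = ln(0.0909/0.0805)/(2πk) = 0.1215/(2π·122) = 1.585×10^-4 m·K/W
  R'_diatomaceous earth = ln(0.184/0.0909)/(2πk) = 0.7052/(2π·0.0944) = 1.189 m·K/W
  R'_calcium silicate = ln(0.272/0.184)/(2πk) = 0.3909/(2π·0.0533) = 1.167 m·K/W
ΣR = 1.585×10^-4 + 1.189 + 1.167 = 2.356 m·K/W
Q' = ΔT/ΣR = (526 K − 303.9 K)/2.356 = 94.27 W/m
From the inner boundary to the diatomaceous earth/calcium silicate interface, ΣR_partial = 1.189 m·K/W.
T_interface = T_in − Q'·ΣR_partial = 526 K − (94.27)(1.189) = 414 K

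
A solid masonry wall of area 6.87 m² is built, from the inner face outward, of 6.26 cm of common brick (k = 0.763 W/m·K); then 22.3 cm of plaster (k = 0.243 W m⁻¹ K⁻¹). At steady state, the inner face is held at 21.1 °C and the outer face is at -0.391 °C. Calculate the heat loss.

Series thermal resistances, inner to outer:
  R_common brick = L/(kA) = 0.0626/(0.763·6.87) = 0.01194 K/W
  R_plaster = L/(kA) = 0.223/(0.243·6.87) = 0.1336 K/W
ΣR = 0.01194 + 0.1336 = 0.1455 K/W
Q = ΔT/ΣR = (21.1 °C − -0.391 °C)/0.1455 = 148 W

Q = 148 W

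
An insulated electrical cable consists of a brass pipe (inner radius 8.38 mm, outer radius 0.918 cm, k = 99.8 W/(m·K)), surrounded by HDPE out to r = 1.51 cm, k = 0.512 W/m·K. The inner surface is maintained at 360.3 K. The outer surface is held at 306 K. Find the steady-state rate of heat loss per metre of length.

Treat each layer as a resistance in series:
  R'_brass = ln(0.00918/0.00838)/(2πk) = 0.09118/(2π·99.8) = 1.454×10^-4 m·K/W
  R'_HDPE = ln(0.0151/0.00918)/(2πk) = 0.4977/(2π·0.512) = 0.1547 m·K/W
ΣR = 1.454×10^-4 + 0.1547 = 0.1548 m·K/W
Q' = ΔT/ΣR = (360.3 K − 306 K)/0.1548 = 351 W/m

Q' = 351 W/m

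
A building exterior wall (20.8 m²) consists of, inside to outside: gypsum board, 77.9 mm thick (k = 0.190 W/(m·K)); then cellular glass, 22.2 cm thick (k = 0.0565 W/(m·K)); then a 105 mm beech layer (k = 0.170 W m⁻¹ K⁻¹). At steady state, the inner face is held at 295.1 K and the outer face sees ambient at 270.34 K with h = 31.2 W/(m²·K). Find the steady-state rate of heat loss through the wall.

Treat each layer as a resistance in series:
  R_gypsum board = L/(kA) = 0.0779/(0.190·20.8) = 0.01971 K/W
  R_cellular glass = L/(kA) = 0.222/(0.0565·20.8) = 0.1889 K/W
  R_beech = L/(kA) = 0.105/(0.170·20.8) = 0.02969 K/W
  R_conv,out = 1/(hA) = 1/(31.2·20.8) = 0.001541 K/W
ΣR = 0.01971 + 0.1889 + 0.02969 + 0.001541 = 0.2398 K/W
Q = ΔT/ΣR = (295.1 K − 270.34 K)/0.2398 = 103 W

Q = 103 W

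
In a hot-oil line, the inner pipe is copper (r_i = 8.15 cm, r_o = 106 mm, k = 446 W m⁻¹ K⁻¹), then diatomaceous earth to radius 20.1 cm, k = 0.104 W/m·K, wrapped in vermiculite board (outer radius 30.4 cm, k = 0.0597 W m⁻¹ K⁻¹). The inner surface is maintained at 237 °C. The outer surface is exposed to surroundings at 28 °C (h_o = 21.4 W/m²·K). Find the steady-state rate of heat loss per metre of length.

Q' = 99.2 W/m

Series thermal resistances, inner to outer:
  R'_copper = ln(0.106/0.0815)/(2πk) = 0.2628/(2π·446) = 9.379×10^-5 m·K/W
  R'_diatomaceous earth = ln(0.201/0.106)/(2πk) = 0.6399/(2π·0.104) = 0.9792 m·K/W
  R'_vermiculite board = ln(0.304/0.201)/(2πk) = 0.4137/(2π·0.0597) = 1.103 m·K/W
  R'_conv,out = 1/(2πr h) = 1/(2π·0.304·21.4) = 0.02446 m·K/W
ΣR = 9.379×10^-5 + 0.9792 + 1.103 + 0.02446 = 2.107 m·K/W
Q' = ΔT/ΣR = (237 °C − 28 °C)/2.107 = 99.2 W/m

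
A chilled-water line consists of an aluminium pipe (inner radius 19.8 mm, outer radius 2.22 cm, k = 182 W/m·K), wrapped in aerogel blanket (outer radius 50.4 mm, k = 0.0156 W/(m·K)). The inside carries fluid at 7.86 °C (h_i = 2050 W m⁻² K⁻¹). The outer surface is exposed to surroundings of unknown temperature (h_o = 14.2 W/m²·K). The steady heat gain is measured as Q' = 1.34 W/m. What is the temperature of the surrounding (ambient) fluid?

Sum the resistances:
  R'_conv,in = 1/(2πr h) = 1/(2π·0.0198·2050) = 0.003921 m·K/W
  R'_aluminium = ln(0.0222/0.0198)/(2πk) = 0.1144/(2π·182) = 1.000×10^-4 m·K/W
  R'_aerogel blanket = ln(0.0504/0.0222)/(2πk) = 0.8199/(2π·0.0156) = 8.365 m·K/W
  R'_conv,out = 1/(2πr h) = 1/(2π·0.0504·14.2) = 0.2224 m·K/W
ΣR = 8.591 m·K/W
ΔT = Q'·ΣR = 1.34 × 8.591 = 11.51 K
Heat flows inward, so T_out = T_in + ΔT = 7.86 + 11.51 = 19.4 °C

T_out = 19.4 °C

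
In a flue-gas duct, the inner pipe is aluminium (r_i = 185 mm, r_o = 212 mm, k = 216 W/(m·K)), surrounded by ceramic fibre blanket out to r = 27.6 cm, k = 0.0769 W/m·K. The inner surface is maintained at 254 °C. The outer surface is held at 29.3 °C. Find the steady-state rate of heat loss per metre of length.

Q' = 411 W/m

Series thermal resistances, inner to outer:
  R'_aluminium = ln(0.212/0.185)/(2πk) = 0.1362/(2π·216) = 1.004×10^-4 m·K/W
  R'_ceramic fibre blanket = ln(0.276/0.212)/(2πk) = 0.2638/(2π·0.0769) = 0.5460 m·K/W
ΣR = 1.004×10^-4 + 0.5460 = 0.5461 m·K/W
Q' = ΔT/ΣR = (254 °C − 29.3 °C)/0.5461 = 411 W/m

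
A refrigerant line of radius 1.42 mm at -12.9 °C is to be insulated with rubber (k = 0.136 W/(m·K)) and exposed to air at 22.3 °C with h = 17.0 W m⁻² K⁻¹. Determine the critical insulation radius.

r_cr = 0.800 cm

For a cylinder, r_cr = k_ins/h = 0.136/17.0 = 0.00800 m = 0.800 cm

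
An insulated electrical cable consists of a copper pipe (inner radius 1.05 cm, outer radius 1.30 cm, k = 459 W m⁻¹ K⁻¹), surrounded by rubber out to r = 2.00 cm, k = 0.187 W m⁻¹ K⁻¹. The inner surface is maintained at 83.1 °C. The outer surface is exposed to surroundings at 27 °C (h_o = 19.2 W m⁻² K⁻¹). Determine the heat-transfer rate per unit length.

Resistance network (inner→outer):
  R'_copper = ln(0.0130/0.0105)/(2πk) = 0.2136/(2π·459) = 7.406×10^-5 m·K/W
  R'_rubber = ln(0.0200/0.0130)/(2πk) = 0.4308/(2π·0.187) = 0.3666 m·K/W
  R'_conv,out = 1/(2πr h) = 1/(2π·0.0200·19.2) = 0.4145 m·K/W
ΣR = 7.406×10^-5 + 0.3666 + 0.4145 = 0.7812 m·K/W
Q' = ΔT/ΣR = (83.1 °C − 27 °C)/0.7812 = 71.8 W/m

Q' = 71.8 W/m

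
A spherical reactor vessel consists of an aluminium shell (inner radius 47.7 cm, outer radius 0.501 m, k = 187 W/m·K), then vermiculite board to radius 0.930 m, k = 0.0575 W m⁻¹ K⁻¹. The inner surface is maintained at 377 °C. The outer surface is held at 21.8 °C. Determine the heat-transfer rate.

Q = 279 W

Resistance network (inner→outer):
  R_aluminium = (1/0.477 − 1/0.501)/(4πk) = 0.1004/(4π·187) = 4.274×10^-5 K/W
  R_vermiculite board = (1/0.501 − 1/0.930)/(4πk) = 0.9207/(4π·0.0575) = 1.274 K/W
ΣR = 4.274×10^-5 + 1.274 = 1.274 K/W
Q = ΔT/ΣR = (377 °C − 21.8 °C)/1.274 = 279 W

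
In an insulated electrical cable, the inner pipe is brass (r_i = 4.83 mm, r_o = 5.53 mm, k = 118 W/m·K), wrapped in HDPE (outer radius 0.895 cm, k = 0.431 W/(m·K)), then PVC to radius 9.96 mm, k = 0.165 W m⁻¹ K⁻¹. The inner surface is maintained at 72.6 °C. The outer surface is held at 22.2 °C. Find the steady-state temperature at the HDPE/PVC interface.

Treat each layer as a resistance in series:
  R'_brass = ln(0.00553/0.00483)/(2πk) = 0.1353/(2π·118) = 1.825×10^-4 m·K/W
  R'_HDPE = ln(0.00895/0.00553)/(2πk) = 0.4815/(2π·0.431) = 0.1778 m·K/W
  R'_PVC = ln(0.00996/0.00895)/(2πk) = 0.1069/(2π·0.165) = 0.1031 m·K/W
ΣR = 1.825×10^-4 + 0.1778 + 0.1031 = 0.2811 m·K/W
Q' = ΔT/ΣR = (72.6 °C − 22.2 °C)/0.2811 = 179.3 W/m
From the inner boundary to the HDPE/PVC interface, ΣR_partial = 0.1780 m·K/W.
T_interface = T_in − Q'·ΣR_partial = 72.6 °C − (179.3)(0.1780) = 40.7 °C

T = 40.7 °C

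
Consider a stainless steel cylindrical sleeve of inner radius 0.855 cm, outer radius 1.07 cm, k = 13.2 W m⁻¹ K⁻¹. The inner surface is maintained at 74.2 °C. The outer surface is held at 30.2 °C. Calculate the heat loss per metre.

Q' = 2πk·ΔT/ln(r₂/r₁) = 2π × 13.2 × 44 / ln(0.0107/0.00855) = 16300 W/m

Q' = 16.3 kW/m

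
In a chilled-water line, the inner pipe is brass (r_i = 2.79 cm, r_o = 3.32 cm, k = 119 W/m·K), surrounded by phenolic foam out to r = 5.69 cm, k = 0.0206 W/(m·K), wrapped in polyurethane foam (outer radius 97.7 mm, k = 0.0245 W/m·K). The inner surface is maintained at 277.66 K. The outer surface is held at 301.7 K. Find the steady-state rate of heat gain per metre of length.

Series thermal resistances, inner to outer:
  R'_brass = ln(0.0332/0.0279)/(2πk) = 0.1739/(2π·119) = 2.326×10^-4 m·K/W
  R'_phenolic foam = ln(0.0569/0.0332)/(2πk) = 0.5387/(2π·0.0206) = 4.162 m·K/W
  R'_polyurethane foam = ln(0.0977/0.0569)/(2πk) = 0.5406/(2π·0.0245) = 3.512 m·K/W
ΣR = 2.326×10^-4 + 4.162 + 3.512 = 7.674 m·K/W
Q' = ΔT/ΣR = (277.66 K − 301.7 K)/7.674 = -3.13 W/m
(Negative Q' ⇒ heat flows inward; heat gain = 3.13 W/m.)

Q' = 3.13 W/m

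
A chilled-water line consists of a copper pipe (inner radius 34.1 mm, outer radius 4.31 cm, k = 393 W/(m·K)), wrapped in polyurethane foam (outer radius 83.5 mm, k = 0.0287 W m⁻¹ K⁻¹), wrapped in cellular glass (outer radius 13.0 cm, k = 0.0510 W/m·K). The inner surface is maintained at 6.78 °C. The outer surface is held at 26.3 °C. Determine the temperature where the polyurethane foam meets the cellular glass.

T = 21.0 °C

Series thermal resistances, inner to outer:
  R'_copper = ln(0.0431/0.0341)/(2πk) = 0.2342/(2π·393) = 9.486×10^-5 m·K/W
  R'_polyurethane foam = ln(0.0835/0.0431)/(2πk) = 0.6613/(2π·0.0287) = 3.667 m·K/W
  R'_cellular glass = ln(0.130/0.0835)/(2πk) = 0.4427/(2π·0.0510) = 1.381 m·K/W
ΣR = 9.486×10^-5 + 3.667 + 1.381 = 5.048 m·K/W
Q' = ΔT/ΣR = (6.78 °C − 26.3 °C)/5.048 = -3.867 W/m
From the inner boundary to the polyurethane foam/cellular glass interface, ΣR_partial = 3.667 m·K/W.
T_interface = T_in − Q'·ΣR_partial = 6.78 °C − (-3.867)(3.667) = 21.0 °C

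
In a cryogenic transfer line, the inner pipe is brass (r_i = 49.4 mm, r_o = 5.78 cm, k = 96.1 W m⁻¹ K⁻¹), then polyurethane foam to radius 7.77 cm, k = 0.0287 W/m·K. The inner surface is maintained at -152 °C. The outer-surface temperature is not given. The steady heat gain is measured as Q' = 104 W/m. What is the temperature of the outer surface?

Series resistances:
  R'_brass = ln(0.0578/0.0494)/(2πk) = 0.1570/(2π·96.1) = 2.601×10^-4 m·K/W
  R'_polyurethane foam = ln(0.0777/0.0578)/(2πk) = 0.2959/(2π·0.0287) = 1.641 m·K/W
ΣR = 1.641 m·K/W
ΔT = Q'·ΣR = 104 × 1.641 = 170.7 K
Heat flows inward, so T_out = T_in + ΔT = -152 + 170.7 = 18.7 °C

T_out = 18.7 °C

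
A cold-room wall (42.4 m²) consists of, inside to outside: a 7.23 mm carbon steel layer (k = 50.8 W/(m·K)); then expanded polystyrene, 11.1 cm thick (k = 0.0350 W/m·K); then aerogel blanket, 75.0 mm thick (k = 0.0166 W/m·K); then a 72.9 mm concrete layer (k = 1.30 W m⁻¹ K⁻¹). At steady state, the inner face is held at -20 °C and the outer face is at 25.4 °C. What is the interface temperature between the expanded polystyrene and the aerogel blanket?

T = -1.41 °C

Resistance network (inner→outer):
  R_carbon steel = L/(kA) = 0.00723/(50.8·42.4) = 3.357×10^-6 K/W
  R_expanded polystyrene = L/(kA) = 0.111/(0.0350·42.4) = 0.07480 K/W
  R_aerogel blanket = L/(kA) = 0.0750/(0.0166·42.4) = 0.1066 K/W
  R_concrete = L/(kA) = 0.0729/(1.30·42.4) = 0.001323 K/W
ΣR = 3.357×10^-6 + 0.07480 + 0.1066 + 0.001323 = 0.1827 K/W
Q = ΔT/ΣR = (-20 °C − 25.4 °C)/0.1827 = -248.5 W
From the inner boundary to the expanded polystyrene/aerogel blanket interface, ΣR_partial = 0.07480 K/W.
T_interface = T_in − Q·ΣR_partial = -20 °C − (-248.5)(0.07480) = -1.41 °C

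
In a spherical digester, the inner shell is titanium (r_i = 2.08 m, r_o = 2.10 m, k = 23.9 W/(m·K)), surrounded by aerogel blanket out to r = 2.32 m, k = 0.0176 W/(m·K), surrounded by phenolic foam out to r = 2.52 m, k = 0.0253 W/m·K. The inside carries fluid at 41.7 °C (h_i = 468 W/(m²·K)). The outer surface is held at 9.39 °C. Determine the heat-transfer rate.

Resistance network (inner→outer):
  R_conv,in = 1/(4πr²h) = 1/(4π·2.08²·468) = 3.930×10^-5 K/W
  R_titanium = (1/2.08 − 1/2.10)/(4πk) = 0.004579/(4π·23.9) = 1.525×10^-5 K/W
  R_aerogel blanket = (1/2.10 − 1/2.32)/(4πk) = 0.04516/(4π·0.0176) = 0.2042 K/W
  R_phenolic foam = (1/2.32 − 1/2.52)/(4πk) = 0.03421/(4π·0.0253) = 0.1076 K/W
ΣR = 3.930×10^-5 + 1.525×10^-5 + 0.2042 + 0.1076 = 0.3119 K/W
Q = ΔT/ΣR = (41.7 °C − 9.39 °C)/0.3119 = 104 W

Q = 104 W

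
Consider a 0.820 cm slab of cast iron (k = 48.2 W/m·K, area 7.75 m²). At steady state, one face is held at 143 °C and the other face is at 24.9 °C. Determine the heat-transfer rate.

Q = 5380 kW

Q = kA·ΔT/L = 48.2 × 7.75 × |143 °C − 24.9 °C| / 0.00820 = 5.38×10^6 W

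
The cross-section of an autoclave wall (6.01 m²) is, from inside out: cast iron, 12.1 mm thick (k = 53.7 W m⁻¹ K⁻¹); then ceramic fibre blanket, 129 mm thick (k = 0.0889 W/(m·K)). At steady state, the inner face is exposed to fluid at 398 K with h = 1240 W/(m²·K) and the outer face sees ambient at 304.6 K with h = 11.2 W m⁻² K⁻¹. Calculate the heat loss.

Q = 364 W

Treat each layer as a resistance in series:
  R_conv,in = 1/(hA) = 1/(1240·6.01) = 1.342×10^-4 K/W
  R_cast iron = L/(kA) = 0.0121/(53.7·6.01) = 3.749×10^-5 K/W
  R_ceramic fibre blanket = L/(kA) = 0.129/(0.0889·6.01) = 0.2414 K/W
  R_conv,out = 1/(hA) = 1/(11.2·6.01) = 0.01486 K/W
ΣR = 1.342×10^-4 + 3.749×10^-5 + 0.2414 + 0.01486 = 0.2564 K/W
Q = ΔT/ΣR = (398 K − 304.6 K)/0.2564 = 364 W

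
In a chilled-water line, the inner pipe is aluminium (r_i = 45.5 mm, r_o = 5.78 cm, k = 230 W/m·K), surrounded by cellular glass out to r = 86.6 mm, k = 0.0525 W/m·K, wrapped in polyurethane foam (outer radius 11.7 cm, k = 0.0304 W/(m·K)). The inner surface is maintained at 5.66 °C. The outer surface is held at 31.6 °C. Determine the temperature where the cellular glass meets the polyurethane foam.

Series thermal resistances, inner to outer:
  R'_aluminium = ln(0.0578/0.0455)/(2πk) = 0.2393/(2π·230) = 1.656×10^-4 m·K/W
  R'_cellular glass = ln(0.0866/0.0578)/(2πk) = 0.4043/(2π·0.0525) = 1.226 m·K/W
  R'_polyurethane foam = ln(0.117/0.0866)/(2πk) = 0.3009/(2π·0.0304) = 1.575 m·K/W
ΣR = 1.656×10^-4 + 1.226 + 1.575 = 2.801 m·K/W
Q' = ΔT/ΣR = (5.66 °C − 31.6 °C)/2.801 = -9.261 W/m
From the inner boundary to the cellular glass/polyurethane foam interface, ΣR_partial = 1.226 m·K/W.
T_interface = T_in − Q'·ΣR_partial = 5.66 °C − (-9.261)(1.226) = 17.0 °C

T = 17.0 °C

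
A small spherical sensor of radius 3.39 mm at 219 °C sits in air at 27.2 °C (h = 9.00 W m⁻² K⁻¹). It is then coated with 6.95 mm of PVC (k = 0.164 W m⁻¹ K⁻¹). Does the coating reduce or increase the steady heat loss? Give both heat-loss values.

increases: 0.249 → 1.07 W

Critical radius for a sphere: r_cr = 2k/h = 0.0364 m = 3.64 cm.
Outer radius after coating: r₂ = 0.00339 + 0.00695 = 0.01034 m.
Since r₁ < r_cr and r₂ ≤ r_cr, the coating moves toward the maximum at r_cr — heat loss rises.
Bare: R = 1/(4πr₁²h) = 769.4 K/W; Q = 191.8/769.4 = 0.249 W.
Coated: R = R_cond + R_conv = 178.9 K/W; Q = 191.8/178.9 = 1.07 W.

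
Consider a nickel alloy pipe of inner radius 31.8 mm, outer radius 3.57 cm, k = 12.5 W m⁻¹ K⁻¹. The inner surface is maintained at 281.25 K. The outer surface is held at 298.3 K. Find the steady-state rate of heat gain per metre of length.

Q' = 2πk·ΔT/ln(r₂/r₁) = 2π × 12.5 × 17.05 / ln(0.0357/0.0318) = 11600 W/m

Q' = 11600 W/m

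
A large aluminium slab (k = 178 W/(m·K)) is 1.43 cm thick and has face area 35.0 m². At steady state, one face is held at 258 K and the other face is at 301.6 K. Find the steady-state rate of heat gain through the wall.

Q = kA·ΔT/L = 178 × 35.0 × |258 K − 301.6 K| / 0.0143 = 1.90×10^7 W

Q = 19000 kW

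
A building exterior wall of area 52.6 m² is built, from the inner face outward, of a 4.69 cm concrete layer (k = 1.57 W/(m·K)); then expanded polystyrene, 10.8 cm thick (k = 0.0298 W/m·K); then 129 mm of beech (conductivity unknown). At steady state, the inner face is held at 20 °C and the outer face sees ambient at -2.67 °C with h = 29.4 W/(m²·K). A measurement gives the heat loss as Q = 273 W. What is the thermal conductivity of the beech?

k = 0.190 W/m·K

ΣR = ΔT/Q = |20 − -2.67|/273 = 0.08304 K/W
Known resistances:
  R_concrete = L/(kA) = 0.0469/(1.57·52.6) = 5.679×10^-4 K/W
  R_expanded polystyrene = L/(kA) = 0.108/(0.0298·52.6) = 0.06890 K/W
  R_conv,out = 1/(hA) = 1/(29.4·52.6) = 6.466×10^-4 K/W
R_beech = ΣR − ΣR_known = 0.08304 − 0.07011 = 0.01293 K/W
L/(kA) = 0.01293 ⇒ k = 0.129/(0.01293·52.6) = 0.190 W/m·K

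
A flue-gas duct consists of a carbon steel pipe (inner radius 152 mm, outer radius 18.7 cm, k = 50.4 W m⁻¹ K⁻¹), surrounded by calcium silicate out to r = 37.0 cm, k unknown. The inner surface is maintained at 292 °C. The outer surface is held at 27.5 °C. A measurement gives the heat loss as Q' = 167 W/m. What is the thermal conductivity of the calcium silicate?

k = 0.0686 W/m·K

ΣR = ΔT/Q' = |292 − 27.5|/167 = 1.584 m·K/W
Known resistances:
  R'_carbon steel = ln(0.187/0.152)/(2πk) = 0.2072/(2π·50.4) = 6.544×10^-4 m·K/W
R_calcium silicate = ΣR − ΣR_known = 1.584 − 6.544×10^-4 = 1.583 m·K/W
ln(r₂/r₁)/(2πk) = 1.583 ⇒ k = 0.6824/(2π·1.583) = 0.0686 W/m·K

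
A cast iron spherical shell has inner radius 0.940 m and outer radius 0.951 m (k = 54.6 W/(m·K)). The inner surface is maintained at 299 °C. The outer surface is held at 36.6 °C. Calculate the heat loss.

Q = 14600 kW

Q = 4πk·ΔT/(1/r₁ − 1/r₂) = 4π × 54.6 × 262.4 / (1/0.940 − 1/0.951) = 1.46×10^7 W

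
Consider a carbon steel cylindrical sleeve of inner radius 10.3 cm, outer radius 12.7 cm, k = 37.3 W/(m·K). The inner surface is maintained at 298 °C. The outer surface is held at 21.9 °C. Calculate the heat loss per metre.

Q' = 2πk·ΔT/ln(r₂/r₁) = 2π × 37.3 × 276.1 / ln(0.127/0.103) = 3.09×10^5 W/m

Q' = 3.09×10^5 W/m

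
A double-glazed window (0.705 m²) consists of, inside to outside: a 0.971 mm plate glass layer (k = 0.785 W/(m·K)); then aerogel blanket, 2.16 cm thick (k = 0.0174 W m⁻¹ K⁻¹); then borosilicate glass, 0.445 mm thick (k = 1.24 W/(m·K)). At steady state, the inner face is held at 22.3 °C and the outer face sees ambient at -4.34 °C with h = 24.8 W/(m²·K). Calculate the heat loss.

Q = 14.6 W

Series thermal resistances, inner to outer:
  R_plate glass = L/(kA) = 9.71×10^-4/(0.785·0.705) = 0.001755 K/W
  R_aerogel blanket = L/(kA) = 0.0216/(0.0174·0.705) = 1.761 K/W
  R_borosilicate glass = L/(kA) = 4.45×10^-4/(1.24·0.705) = 5.090×10^-4 K/W
  R_conv,out = 1/(hA) = 1/(24.8·0.705) = 0.05720 K/W
ΣR = 0.001755 + 1.761 + 5.090×10^-4 + 0.05720 = 1.820 K/W
Q = ΔT/ΣR = (22.3 °C − -4.34 °C)/1.820 = 14.6 W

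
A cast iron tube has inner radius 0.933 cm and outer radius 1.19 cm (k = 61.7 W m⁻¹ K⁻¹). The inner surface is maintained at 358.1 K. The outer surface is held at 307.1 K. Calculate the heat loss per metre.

Q' = 81.3 kW/m

Q' = 2πk·ΔT/ln(r₂/r₁) = 2π × 61.7 × 51 / ln(0.0119/0.00933) = 81300 W/m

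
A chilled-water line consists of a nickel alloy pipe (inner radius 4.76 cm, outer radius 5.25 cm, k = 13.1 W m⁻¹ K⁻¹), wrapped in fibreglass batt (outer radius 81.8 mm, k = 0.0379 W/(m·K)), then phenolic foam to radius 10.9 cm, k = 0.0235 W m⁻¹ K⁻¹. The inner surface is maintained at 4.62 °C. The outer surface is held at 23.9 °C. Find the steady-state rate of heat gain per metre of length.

Q' = 5.06 W/m

Treat each layer as a resistance in series:
  R'_nickel alloy = ln(0.0525/0.0476)/(2πk) = 0.09798/(2π·13.1) = 0.001190 m·K/W
  R'_fibreglass batt = ln(0.0818/0.0525)/(2πk) = 0.4435/(2π·0.0379) = 1.862 m·K/W
  R'_phenolic foam = ln(0.109/0.0818)/(2πk) = 0.2871/(2π·0.0235) = 1.944 m·K/W
ΣR = 0.001190 + 1.862 + 1.944 = 3.807 m·K/W
Q' = ΔT/ΣR = (4.62 °C − 23.9 °C)/3.807 = -5.06 W/m
(Negative Q' ⇒ heat flows inward; heat gain = 5.06 W/m.)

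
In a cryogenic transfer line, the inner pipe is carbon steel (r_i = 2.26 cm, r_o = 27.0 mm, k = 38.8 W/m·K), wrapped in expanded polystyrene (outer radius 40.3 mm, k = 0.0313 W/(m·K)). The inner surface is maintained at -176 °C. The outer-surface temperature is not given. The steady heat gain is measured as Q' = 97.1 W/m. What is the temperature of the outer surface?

T_out = 21.8 °C

Series resistances:
  R'_carbon steel = ln(0.0270/0.0226)/(2πk) = 0.1779/(2π·38.8) = 7.297×10^-4 m·K/W
  R'_expanded polystyrene = ln(0.0403/0.0270)/(2πk) = 0.4005/(2π·0.0313) = 2.037 m·K/W
ΣR = 2.037 m·K/W
ΔT = Q'·ΣR = 97.1 × 2.037 = 197.8 K
Heat flows inward, so T_out = T_in + ΔT = -176 + 197.8 = 21.8 °C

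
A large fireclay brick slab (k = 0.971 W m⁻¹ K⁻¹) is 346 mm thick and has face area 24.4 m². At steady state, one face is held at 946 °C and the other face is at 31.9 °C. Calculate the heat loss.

Q = 62.6 kW

Q = kA·ΔT/L = 0.971 × 24.4 × |946 °C − 31.9 °C| / 0.346 = 62600 W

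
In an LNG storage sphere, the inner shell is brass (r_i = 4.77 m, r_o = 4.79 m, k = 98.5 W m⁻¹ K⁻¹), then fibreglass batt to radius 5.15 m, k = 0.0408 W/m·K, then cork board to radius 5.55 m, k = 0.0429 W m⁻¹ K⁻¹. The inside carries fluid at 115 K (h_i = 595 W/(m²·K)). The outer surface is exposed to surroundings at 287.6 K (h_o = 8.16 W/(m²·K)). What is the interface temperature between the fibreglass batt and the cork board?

Resistance network (inner→outer):
  R_conv,in = 1/(4πr²h) = 1/(4π·4.77²·595) = 5.878×10^-6 K/W
  R_brass = (1/4.77 − 1/4.79)/(4πk) = 8.753×10^-4/(4π·98.5) = 7.072×10^-7 K/W
  R_fibreglass batt = (1/4.79 − 1/5.15)/(4πk) = 0.01459/(4π·0.0408) = 0.02846 K/W
  R_cork board = (1/5.15 − 1/5.55)/(4πk) = 0.01399/(4π·0.0429) = 0.02596 K/W
  R_conv,out = 1/(4πr²h) = 1/(4π·5.55²·8.16) = 3.166×10^-4 K/W
ΣR = 5.878×10^-6 + 7.072×10^-7 + 0.02846 + 0.02596 + 3.166×10^-4 = 0.05474 K/W
Q = ΔT/ΣR = (115 K − 287.6 K)/0.05474 = -3153 W
From the inner boundary to the fibreglass batt/cork board interface, ΣR_partial = 0.02847 K/W.
T_interface = T_in − Q·ΣR_partial = 115 K − (-3153)(0.02847) = 204.8 K

T = 204.8 K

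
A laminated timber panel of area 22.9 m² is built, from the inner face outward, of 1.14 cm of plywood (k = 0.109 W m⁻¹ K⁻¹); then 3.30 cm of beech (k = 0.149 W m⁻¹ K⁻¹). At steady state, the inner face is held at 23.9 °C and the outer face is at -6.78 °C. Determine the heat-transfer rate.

Series thermal resistances, inner to outer:
  R_plywood = L/(kA) = 0.0114/(0.109·22.9) = 0.004567 K/W
  R_beech = L/(kA) = 0.0330/(0.149·22.9) = 0.009671 K/W
ΣR = 0.004567 + 0.009671 = 0.01424 K/W
Q = ΔT/ΣR = (23.9 °C − -6.78 °C)/0.01424 = 2150 W

Q = 2.15 kW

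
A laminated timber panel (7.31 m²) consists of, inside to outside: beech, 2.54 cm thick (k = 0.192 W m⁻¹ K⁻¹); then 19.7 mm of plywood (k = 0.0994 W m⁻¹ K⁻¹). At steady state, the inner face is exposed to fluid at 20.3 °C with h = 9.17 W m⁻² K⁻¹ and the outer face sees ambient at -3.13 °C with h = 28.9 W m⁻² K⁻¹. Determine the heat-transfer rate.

Series thermal resistances, inner to outer:
  R_conv,in = 1/(hA) = 1/(9.17·7.31) = 0.01492 K/W
  R_beech = L/(kA) = 0.0254/(0.192·7.31) = 0.01810 K/W
  R_plywood = L/(kA) = 0.0197/(0.0994·7.31) = 0.02711 K/W
  R_conv,out = 1/(hA) = 1/(28.9·7.31) = 0.004734 K/W
ΣR = 0.01492 + 0.01810 + 0.02711 + 0.004734 = 0.06486 K/W
Q = ΔT/ΣR = (20.3 °C − -3.13 °C)/0.06486 = 361 W

Q = 361 W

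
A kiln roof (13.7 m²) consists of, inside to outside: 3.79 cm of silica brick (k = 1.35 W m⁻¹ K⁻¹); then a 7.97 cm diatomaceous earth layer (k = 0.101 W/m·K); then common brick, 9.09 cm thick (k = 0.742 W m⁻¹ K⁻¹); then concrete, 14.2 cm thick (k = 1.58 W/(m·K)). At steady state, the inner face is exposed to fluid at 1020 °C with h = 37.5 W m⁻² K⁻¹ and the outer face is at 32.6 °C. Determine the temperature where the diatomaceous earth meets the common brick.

T = 231 °C

Treat each layer as a resistance in series:
  R_conv,in = 1/(hA) = 1/(37.5·13.7) = 0.001946 K/W
  R_silica brick = L/(kA) = 0.0379/(1.35·13.7) = 0.002049 K/W
  R_diatomaceous earth = L/(kA) = 0.0797/(0.101·13.7) = 0.05760 K/W
  R_common brick = L/(kA) = 0.0909/(0.742·13.7) = 0.008942 K/W
  R_concrete = L/(kA) = 0.142/(1.58·13.7) = 0.006560 K/W
ΣR = 0.001946 + 0.002049 + 0.05760 + 0.008942 + 0.006560 = 0.07710 K/W
Q = ΔT/ΣR = (1020 °C − 32.6 °C)/0.07710 = 12810 W
From the inner boundary to the diatomaceous earth/common brick interface, ΣR_partial = 0.06159 K/W.
T_interface = T_in − Q·ΣR_partial = 1020 °C − (12810)(0.06159) = 231 °C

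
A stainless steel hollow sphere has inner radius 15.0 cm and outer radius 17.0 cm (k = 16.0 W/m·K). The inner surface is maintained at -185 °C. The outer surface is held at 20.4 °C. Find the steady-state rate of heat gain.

Q = 52.7 kW

Q = 4πk·ΔT/(1/r₁ − 1/r₂) = 4π × 16.0 × 205.4 / (1/0.150 − 1/0.170) = 52700 W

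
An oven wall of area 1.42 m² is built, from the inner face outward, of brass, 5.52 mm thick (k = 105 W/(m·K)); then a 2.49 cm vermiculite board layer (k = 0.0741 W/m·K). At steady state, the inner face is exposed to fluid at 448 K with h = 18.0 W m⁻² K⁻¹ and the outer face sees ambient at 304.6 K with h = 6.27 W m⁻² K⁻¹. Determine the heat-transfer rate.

Q = 369 W

Treat each layer as a resistance in series:
  R_conv,in = 1/(hA) = 1/(18.0·1.42) = 0.03912 K/W
  R_brass = L/(kA) = 0.00552/(105·1.42) = 3.702×10^-5 K/W
  R_vermiculite board = L/(kA) = 0.0249/(0.0741·1.42) = 0.2366 K/W
  R_conv,out = 1/(hA) = 1/(6.27·1.42) = 0.1123 K/W
ΣR = 0.03912 + 3.702×10^-5 + 0.2366 + 0.1123 = 0.3881 K/W
Q = ΔT/ΣR = (448 K − 304.6 K)/0.3881 = 369 W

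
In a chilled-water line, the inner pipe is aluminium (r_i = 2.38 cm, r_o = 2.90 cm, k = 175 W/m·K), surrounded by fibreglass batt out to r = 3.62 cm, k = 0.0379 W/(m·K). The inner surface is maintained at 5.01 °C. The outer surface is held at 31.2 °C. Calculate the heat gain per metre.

Treat each layer as a resistance in series:
  R'_aluminium = ln(0.0290/0.0238)/(2πk) = 0.1976/(2π·175) = 1.797×10^-4 m·K/W
  R'_fibreglass batt = ln(0.0362/0.0290)/(2πk) = 0.2218/(2π·0.0379) = 0.9313 m·K/W
ΣR = 1.797×10^-4 + 0.9313 = 0.9315 m·K/W
Q' = ΔT/ΣR = (5.01 °C − 31.2 °C)/0.9315 = -28.1 W/m
(Negative Q' ⇒ heat flows inward; heat gain = 28.1 W/m.)

Q' = 28.1 W/m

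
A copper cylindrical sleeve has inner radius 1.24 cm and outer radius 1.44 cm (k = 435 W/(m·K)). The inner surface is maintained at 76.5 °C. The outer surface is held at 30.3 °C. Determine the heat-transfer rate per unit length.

Q' = 2πk·ΔT/ln(r₂/r₁) = 2π × 435 × 46.2 / ln(0.0144/0.0124) = 8.44×10^5 W/m

Q' = 844 kW/m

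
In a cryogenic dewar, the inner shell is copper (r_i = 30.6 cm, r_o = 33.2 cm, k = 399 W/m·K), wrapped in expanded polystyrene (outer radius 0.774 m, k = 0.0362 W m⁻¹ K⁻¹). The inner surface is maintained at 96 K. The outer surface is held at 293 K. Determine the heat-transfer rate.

Treat each layer as a resistance in series:
  R_copper = (1/0.306 − 1/0.332)/(4πk) = 0.2559/(4π·399) = 5.104×10^-5 K/W
  R_expanded polystyrene = (1/0.332 − 1/0.774)/(4πk) = 1.720/(4π·0.0362) = 3.781 K/W
ΣR = 5.104×10^-5 + 3.781 = 3.781 K/W
Q = ΔT/ΣR = (96 K − 293 K)/3.781 = -52.1 W
(Negative Q ⇒ heat flows inward; heat gain = 52.1 W.)

Q = 52.1 W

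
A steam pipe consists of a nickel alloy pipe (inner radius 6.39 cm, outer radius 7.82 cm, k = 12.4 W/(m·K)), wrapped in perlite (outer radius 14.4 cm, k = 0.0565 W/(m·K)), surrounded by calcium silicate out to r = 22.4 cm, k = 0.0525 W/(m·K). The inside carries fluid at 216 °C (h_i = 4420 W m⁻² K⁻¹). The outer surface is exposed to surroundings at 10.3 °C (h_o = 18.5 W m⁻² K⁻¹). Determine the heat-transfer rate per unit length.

Resistance network (inner→outer):
  R'_conv,in = 1/(2πr h) = 1/(2π·0.0639·4420) = 5.635×10^-4 m·K/W
  R'_nickel alloy = ln(0.0782/0.0639)/(2πk) = 0.2020/(2π·12.4) = 0.002592 m·K/W
  R'_perlite = ln(0.144/0.0782)/(2πk) = 0.6105/(2π·0.0565) = 1.720 m·K/W
  R'_calcium silicate = ln(0.224/0.144)/(2πk) = 0.4418/(2π·0.0525) = 1.339 m·K/W
  R'_conv,out = 1/(2πr h) = 1/(2π·0.224·18.5) = 0.03841 m·K/W
ΣR = 5.635×10^-4 + 0.002592 + 1.720 + 1.339 + 0.03841 = 3.101 m·K/W
Q' = ΔT/ΣR = (216 °C − 10.3 °C)/3.101 = 66.3 W/m

Q' = 66.3 W/m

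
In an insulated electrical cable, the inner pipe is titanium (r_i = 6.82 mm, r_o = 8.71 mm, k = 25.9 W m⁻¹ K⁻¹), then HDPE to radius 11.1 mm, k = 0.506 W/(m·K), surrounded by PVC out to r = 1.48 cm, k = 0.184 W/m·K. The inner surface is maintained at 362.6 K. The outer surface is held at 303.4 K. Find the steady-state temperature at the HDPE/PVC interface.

Treat each layer as a resistance in series:
  R'_titanium = ln(0.00871/0.00682)/(2πk) = 0.2446/(2π·25.9) = 0.001503 m·K/W
  R'_HDPE = ln(0.0111/0.00871)/(2πk) = 0.2425/(2π·0.506) = 0.07627 m·K/W
  R'_PVC = ln(0.0148/0.0111)/(2πk) = 0.2877/(2π·0.184) = 0.2488 m·K/W
ΣR = 0.001503 + 0.07627 + 0.2488 = 0.3266 m·K/W
Q' = ΔT/ΣR = (362.6 K − 303.4 K)/0.3266 = 181.3 W/m
From the inner boundary to the HDPE/PVC interface, ΣR_partial = 0.07777 m·K/W.
T_interface = T_in − Q'·ΣR_partial = 362.6 K − (181.3)(0.07777) = 348.5 K

T = 348.5 K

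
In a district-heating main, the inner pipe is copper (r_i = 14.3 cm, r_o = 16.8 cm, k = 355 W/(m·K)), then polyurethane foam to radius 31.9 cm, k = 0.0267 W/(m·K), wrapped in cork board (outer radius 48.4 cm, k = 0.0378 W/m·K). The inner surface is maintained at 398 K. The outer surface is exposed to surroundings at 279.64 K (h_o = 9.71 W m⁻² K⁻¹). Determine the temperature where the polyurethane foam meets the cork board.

T = 317.4 K

Series thermal resistances, inner to outer:
  R'_copper = ln(0.168/0.143)/(2πk) = 0.1611/(2π·355) = 7.223×10^-5 m·K/W
  R'_polyurethane foam = ln(0.319/0.168)/(2πk) = 0.6412/(2π·0.0267) = 3.822 m·K/W
  R'_cork board = ln(0.484/0.319)/(2πk) = 0.4169/(2π·0.0378) = 1.755 m·K/W
  R'_conv,out = 1/(2πr h) = 1/(2π·0.484·9.71) = 0.03387 m·K/W
ΣR = 7.223×10^-5 + 3.822 + 1.755 + 0.03387 = 5.611 m·K/W
Q' = ΔT/ΣR = (398 K − 279.64 K)/5.611 = 21.09 W/m
From the inner boundary to the polyurethane foam/cork board interface, ΣR_partial = 3.822 m·K/W.
T_interface = T_in − Q'·ΣR_partial = 398 K − (21.09)(3.822) = 317.4 K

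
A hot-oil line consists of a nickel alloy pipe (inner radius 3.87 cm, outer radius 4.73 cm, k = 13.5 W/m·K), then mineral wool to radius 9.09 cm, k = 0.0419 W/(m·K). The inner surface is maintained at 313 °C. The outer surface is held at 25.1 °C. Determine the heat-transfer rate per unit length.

Treat each layer as a resistance in series:
  R'_nickel alloy = ln(0.0473/0.0387)/(2πk) = 0.2007/(2π·13.5) = 0.002366 m·K/W
  R'_mineral wool = ln(0.0909/0.0473)/(2πk) = 0.6532/(2π·0.0419) = 2.481 m·K/W
ΣR = 0.002366 + 2.481 = 2.483 m·K/W
Q' = ΔT/ΣR = (313 °C − 25.1 °C)/2.483 = 116 W/m

Q' = 116 W/m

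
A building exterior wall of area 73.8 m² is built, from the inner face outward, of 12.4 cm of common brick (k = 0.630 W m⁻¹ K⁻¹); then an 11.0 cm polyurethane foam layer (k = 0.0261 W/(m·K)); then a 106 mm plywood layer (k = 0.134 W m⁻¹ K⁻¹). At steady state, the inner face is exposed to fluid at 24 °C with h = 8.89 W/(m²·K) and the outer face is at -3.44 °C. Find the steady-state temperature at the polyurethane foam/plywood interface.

T = 0.64 °C

Treat each layer as a resistance in series:
  R_conv,in = 1/(hA) = 1/(8.89·73.8) = 0.001524 K/W
  R_common brick = L/(kA) = 0.124/(0.630·73.8) = 0.002667 K/W
  R_polyurethane foam = L/(kA) = 0.110/(0.0261·73.8) = 0.05711 K/W
  R_plywood = L/(kA) = 0.106/(0.134·73.8) = 0.01072 K/W
ΣR = 0.001524 + 0.002667 + 0.05711 + 0.01072 = 0.07202 K/W
Q = ΔT/ΣR = (24 °C − -3.44 °C)/0.07202 = 381.0 W
From the inner boundary to the polyurethane foam/plywood interface, ΣR_partial = 0.06130 K/W.
T_interface = T_in − Q·ΣR_partial = 24 °C − (381.0)(0.06130) = 0.64 °C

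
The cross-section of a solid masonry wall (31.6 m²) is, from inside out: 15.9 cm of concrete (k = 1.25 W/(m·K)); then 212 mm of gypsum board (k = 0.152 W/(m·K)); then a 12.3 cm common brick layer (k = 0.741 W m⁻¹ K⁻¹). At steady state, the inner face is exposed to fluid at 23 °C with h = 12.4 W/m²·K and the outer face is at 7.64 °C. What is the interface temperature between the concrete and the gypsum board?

Resistance network (inner→outer):
  R_conv,in = 1/(hA) = 1/(12.4·31.6) = 0.002552 K/W
  R_concrete = L/(kA) = 0.159/(1.25·31.6) = 0.004025 K/W
  R_gypsum board = L/(kA) = 0.212/(0.152·31.6) = 0.04414 K/W
  R_common brick = L/(kA) = 0.123/(0.741·31.6) = 0.005253 K/W
ΣR = 0.002552 + 0.004025 + 0.04414 + 0.005253 = 0.05597 K/W
Q = ΔT/ΣR = (23 °C − 7.64 °C)/0.05597 = 274.4 W
From the inner boundary to the concrete/gypsum board interface, ΣR_partial = 0.006577 K/W.
T_interface = T_in − Q·ΣR_partial = 23 °C − (274.4)(0.006577) = 21.2 °C

T = 21.2 °C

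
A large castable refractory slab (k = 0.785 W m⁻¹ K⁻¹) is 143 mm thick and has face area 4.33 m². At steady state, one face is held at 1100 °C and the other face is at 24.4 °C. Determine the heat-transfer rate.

Q = 25.6 kW

Q = kA·ΔT/L = 0.785 × 4.33 × |1100 °C − 24.4 °C| / 0.143 = 25600 W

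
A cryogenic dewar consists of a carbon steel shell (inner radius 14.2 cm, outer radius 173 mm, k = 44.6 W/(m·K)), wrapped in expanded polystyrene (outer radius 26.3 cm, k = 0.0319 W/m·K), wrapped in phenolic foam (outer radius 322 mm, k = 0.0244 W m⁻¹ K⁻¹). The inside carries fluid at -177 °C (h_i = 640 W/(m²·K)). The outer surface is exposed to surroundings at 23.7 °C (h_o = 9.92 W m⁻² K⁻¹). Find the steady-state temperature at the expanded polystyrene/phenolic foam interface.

T = -41.0 °C

Series thermal resistances, inner to outer:
  R_conv,in = 1/(4πr²h) = 1/(4π·0.142²·640) = 0.006166 K/W
  R_carbon steel = (1/0.142 − 1/0.173)/(4πk) = 1.262/(4π·44.6) = 0.002252 K/W
  R_expanded polystyrene = (1/0.173 − 1/0.263)/(4πk) = 1.978/(4π·0.0319) = 4.934 K/W
  R_phenolic foam = (1/0.263 − 1/0.322)/(4πk) = 0.6967/(4π·0.0244) = 2.272 K/W
  R_conv,out = 1/(4πr²h) = 1/(4π·0.322²·9.92) = 0.07737 K/W
ΣR = 0.006166 + 0.002252 + 4.934 + 2.272 + 0.07737 = 7.292 K/W
Q = ΔT/ΣR = (-177 °C − 23.7 °C)/7.292 = -27.52 W
From the inner boundary to the expanded polystyrene/phenolic foam interface, ΣR_partial = 4.942 K/W.
T_interface = T_in − Q·ΣR_partial = -177 °C − (-27.52)(4.942) = -41.0 °C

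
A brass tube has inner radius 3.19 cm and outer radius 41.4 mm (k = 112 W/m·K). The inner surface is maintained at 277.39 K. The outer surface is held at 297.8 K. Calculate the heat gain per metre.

Q' = 55.1 kW/m

Q' = 2πk·ΔT/ln(r₂/r₁) = 2π × 112 × 20.41 / ln(0.0414/0.0319) = 55100 W/m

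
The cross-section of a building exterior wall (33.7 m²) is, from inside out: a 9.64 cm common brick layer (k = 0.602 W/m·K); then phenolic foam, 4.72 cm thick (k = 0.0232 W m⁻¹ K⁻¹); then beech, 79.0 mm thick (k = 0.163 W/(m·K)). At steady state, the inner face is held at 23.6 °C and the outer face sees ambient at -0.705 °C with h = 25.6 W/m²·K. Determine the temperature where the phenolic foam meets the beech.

T = 3.98 °C

Resistance network (inner→outer):
  R_common brick = L/(kA) = 0.0964/(0.602·33.7) = 0.004752 K/W
  R_phenolic foam = L/(kA) = 0.0472/(0.0232·33.7) = 0.06037 K/W
  R_beech = L/(kA) = 0.0790/(0.163·33.7) = 0.01438 K/W
  R_conv,out = 1/(hA) = 1/(25.6·33.7) = 0.001159 K/W
ΣR = 0.004752 + 0.06037 + 0.01438 + 0.001159 = 0.08066 K/W
Q = ΔT/ΣR = (23.6 °C − -0.705 °C)/0.08066 = 301.3 W
From the inner boundary to the phenolic foam/beech interface, ΣR_partial = 0.06512 K/W.
T_interface = T_in − Q·ΣR_partial = 23.6 °C − (301.3)(0.06512) = 3.98 °C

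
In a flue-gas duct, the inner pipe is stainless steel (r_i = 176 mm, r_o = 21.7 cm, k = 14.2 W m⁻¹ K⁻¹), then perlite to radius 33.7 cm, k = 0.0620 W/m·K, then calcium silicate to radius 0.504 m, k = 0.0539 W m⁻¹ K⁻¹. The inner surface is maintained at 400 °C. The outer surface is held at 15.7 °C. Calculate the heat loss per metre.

Treat each layer as a resistance in series:
  R'_stainless steel = ln(0.217/0.176)/(2πk) = 0.2094/(2π·14.2) = 0.002347 m·K/W
  R'_perlite = ln(0.337/0.217)/(2πk) = 0.4402/(2π·0.0620) = 1.130 m·K/W
  R'_calcium silicate = ln(0.504/0.337)/(2πk) = 0.4025/(2π·0.0539) = 1.188 m·K/W
ΣR = 0.002347 + 1.130 + 1.188 = 2.320 m·K/W
Q' = ΔT/ΣR = (400 °C − 15.7 °C)/2.320 = 166 W/m

Q' = 166 W/m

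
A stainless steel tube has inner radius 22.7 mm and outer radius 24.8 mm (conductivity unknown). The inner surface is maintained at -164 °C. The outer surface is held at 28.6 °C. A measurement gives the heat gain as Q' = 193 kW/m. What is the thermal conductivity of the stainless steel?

k = 14.1 W/m·K

ΣR = ΔT/Q' = |-164 − 28.6|/1.93×10^5 = 9.979×10^-4 m·K/W
ln(r₂/r₁)/(2πk) = 9.979×10^-4 ⇒ k = 0.08848/(2π·9.979×10^-4) = 14.1 W/m·K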